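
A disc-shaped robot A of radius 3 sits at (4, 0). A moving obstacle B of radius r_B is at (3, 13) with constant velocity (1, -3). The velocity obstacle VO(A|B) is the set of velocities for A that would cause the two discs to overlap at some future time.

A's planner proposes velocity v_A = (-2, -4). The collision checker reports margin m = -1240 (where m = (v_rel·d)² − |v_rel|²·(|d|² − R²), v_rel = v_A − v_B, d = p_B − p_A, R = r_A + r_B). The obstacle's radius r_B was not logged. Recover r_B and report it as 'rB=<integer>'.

m = -1240
d = (-1, 13);  v_rel = (-3, -1),  |v_rel|² = 10
v_rel×d = (-3)·(13) − (-1)·(-1) = -40
since m = R²·10 − (-40)²:  R² = (1600 + -1240) / 10 = 36
R = √36 = 6  ⇒  r_B = 6 − 3 = 3

rB=3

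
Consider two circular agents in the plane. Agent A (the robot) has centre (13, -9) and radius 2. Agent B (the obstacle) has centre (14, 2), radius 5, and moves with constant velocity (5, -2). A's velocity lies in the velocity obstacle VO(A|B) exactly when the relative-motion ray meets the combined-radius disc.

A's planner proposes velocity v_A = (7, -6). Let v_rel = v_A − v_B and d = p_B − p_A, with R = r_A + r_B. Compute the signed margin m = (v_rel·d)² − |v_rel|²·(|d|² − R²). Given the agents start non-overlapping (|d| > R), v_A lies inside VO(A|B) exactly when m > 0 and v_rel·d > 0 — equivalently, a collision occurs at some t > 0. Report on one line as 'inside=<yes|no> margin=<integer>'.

d = (1, 11),  |d|² = 122;  R = 2+5 = 7,  c = 122−7² = 73
v_rel = (2, -4),  |v_rel|² = 20;  v_rel·d = (2)·(1) + (-4)·(11) = -42
20·t² + 84·t + 73 = 0  ⇒  m = (-42)² − 20·73 = 304
m = 304 > 0,  v_rel·d = -42 < 0  ⇒  outside

inside=no margin=304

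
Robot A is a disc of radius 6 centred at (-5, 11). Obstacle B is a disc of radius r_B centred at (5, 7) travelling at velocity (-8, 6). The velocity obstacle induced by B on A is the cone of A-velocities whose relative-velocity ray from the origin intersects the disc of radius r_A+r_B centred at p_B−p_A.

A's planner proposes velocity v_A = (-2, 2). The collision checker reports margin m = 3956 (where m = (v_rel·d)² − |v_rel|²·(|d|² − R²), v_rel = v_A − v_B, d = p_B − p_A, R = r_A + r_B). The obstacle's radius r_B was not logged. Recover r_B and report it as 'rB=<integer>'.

m = 3956
d = (10, -4);  v_rel = (6, -4),  |v_rel|² = 52
v_rel×d = (6)·(-4) − (-4)·(10) = 16
since m = R²·52 − 16²:  R² = (256 + 3956) / 52 = 81
R = √81 = 9  ⇒  r_B = 9 − 6 = 3

rB=3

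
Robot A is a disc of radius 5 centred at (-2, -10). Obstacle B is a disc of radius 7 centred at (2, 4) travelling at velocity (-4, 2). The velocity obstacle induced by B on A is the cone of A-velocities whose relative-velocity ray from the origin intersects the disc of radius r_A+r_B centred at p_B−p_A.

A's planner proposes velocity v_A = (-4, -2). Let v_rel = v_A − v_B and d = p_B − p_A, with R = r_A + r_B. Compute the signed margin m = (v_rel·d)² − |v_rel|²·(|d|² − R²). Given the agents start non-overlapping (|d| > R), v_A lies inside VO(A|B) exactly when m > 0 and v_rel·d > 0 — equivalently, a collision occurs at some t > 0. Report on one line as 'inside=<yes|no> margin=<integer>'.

d = (4, 14),  |d|² = 212;  R = 5+7 = 12,  c = 212−12² = 68
v_rel = (0, -4),  |v_rel|² = 16;  v_rel·d = (0)·(4) + (-4)·(14) = -56
16·t² + 112·t + 68 = 0  ⇒  m = (-56)² − 16·68 = 2048
m = 2048 > 0,  v_rel·d = -56 < 0  ⇒  outside

inside=no margin=2048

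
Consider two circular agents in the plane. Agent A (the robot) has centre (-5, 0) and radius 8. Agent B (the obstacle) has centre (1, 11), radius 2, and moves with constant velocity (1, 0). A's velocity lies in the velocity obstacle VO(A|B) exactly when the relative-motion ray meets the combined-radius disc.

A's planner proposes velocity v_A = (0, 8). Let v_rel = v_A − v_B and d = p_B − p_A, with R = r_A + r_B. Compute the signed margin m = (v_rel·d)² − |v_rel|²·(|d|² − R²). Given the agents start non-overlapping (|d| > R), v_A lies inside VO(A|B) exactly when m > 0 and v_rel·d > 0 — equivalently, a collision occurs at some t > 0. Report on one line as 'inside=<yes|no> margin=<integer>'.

d = (6, 11),  |d|² = 157;  R = 8+2 = 10,  c = 157−10² = 57
v_rel = (-1, 8),  |v_rel|² = 65;  v_rel·d = (-1)·(6) + (8)·(11) = 82
65·t² − 164·t + 57 = 0  ⇒  m = 82² − 65·57 = 3019
m = 3019 > 0,  v_rel·d = 82 > 0  ⇒  inside

inside=yes margin=3019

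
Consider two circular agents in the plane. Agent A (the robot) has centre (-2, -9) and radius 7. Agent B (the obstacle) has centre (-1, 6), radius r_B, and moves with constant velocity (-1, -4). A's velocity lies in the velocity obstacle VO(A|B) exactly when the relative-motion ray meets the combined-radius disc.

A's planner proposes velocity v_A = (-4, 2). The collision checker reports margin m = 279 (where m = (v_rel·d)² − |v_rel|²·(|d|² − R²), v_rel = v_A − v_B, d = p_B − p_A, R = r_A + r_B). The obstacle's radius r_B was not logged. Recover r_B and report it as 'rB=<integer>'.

m = 279
d = (1, 15);  v_rel = (-3, 6),  |v_rel|² = 45
v_rel×d = (-3)·(15) − (6)·(1) = -51
since m = R²·45 − (-51)²:  R² = (2601 + 279) / 45 = 64
R = √64 = 8  ⇒  r_B = 8 − 7 = 1

rB=1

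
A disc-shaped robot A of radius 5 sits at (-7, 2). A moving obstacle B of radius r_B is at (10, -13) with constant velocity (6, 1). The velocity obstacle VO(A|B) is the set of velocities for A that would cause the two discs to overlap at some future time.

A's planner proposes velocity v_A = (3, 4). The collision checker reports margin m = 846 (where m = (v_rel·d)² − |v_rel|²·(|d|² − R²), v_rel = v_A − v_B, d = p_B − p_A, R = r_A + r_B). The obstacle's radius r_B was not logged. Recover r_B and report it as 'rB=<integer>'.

m = 846
d = (17, -15);  v_rel = (-3, 3),  |v_rel|² = 18
v_rel×d = (-3)·(-15) − (3)·(17) = -6
since m = R²·18 − (-6)²:  R² = (36 + 846) / 18 = 49
R = √49 = 7  ⇒  r_B = 7 − 5 = 2

rB=2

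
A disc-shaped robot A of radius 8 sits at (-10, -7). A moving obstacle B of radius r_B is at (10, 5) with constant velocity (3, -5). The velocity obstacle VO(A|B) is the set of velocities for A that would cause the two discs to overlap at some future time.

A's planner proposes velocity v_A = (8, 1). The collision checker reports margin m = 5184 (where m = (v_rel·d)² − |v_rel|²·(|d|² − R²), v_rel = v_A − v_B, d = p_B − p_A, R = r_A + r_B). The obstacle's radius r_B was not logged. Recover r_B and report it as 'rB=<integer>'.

m = 5184
d = (20, 12);  v_rel = (5, 6),  |v_rel|² = 61
v_rel×d = (5)·(12) − (6)·(20) = -60
since m = R²·61 − (-60)²:  R² = (3600 + 5184) / 61 = 144
R = √144 = 12  ⇒  r_B = 12 − 8 = 4

rB=4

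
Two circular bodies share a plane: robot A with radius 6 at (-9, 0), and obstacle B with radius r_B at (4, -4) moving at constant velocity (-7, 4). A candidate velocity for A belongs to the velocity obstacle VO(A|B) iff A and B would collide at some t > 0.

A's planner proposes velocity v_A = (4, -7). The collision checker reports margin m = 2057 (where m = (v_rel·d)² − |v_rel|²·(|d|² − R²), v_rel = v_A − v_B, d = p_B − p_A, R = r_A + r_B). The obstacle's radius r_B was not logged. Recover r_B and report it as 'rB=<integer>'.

m = 2057
d = (13, -4);  v_rel = (11, -11),  |v_rel|² = 242
v_rel×d = (11)·(-4) − (-11)·(13) = 99
since m = R²·242 − 99²:  R² = (9801 + 2057) / 242 = 49
R = √49 = 7  ⇒  r_B = 7 − 6 = 1

rB=1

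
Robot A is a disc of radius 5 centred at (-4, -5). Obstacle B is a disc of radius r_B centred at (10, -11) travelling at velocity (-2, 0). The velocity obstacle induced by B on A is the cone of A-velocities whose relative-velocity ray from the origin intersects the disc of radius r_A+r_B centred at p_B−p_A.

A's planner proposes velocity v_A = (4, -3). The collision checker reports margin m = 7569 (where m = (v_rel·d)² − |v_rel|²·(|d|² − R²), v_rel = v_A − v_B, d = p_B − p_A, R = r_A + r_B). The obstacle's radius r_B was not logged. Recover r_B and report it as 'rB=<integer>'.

m = 7569
d = (14, -6);  v_rel = (6, -3),  |v_rel|² = 45
v_rel×d = (6)·(-6) − (-3)·(14) = 6
since m = R²·45 − 6²:  R² = (36 + 7569) / 45 = 169
R = √169 = 13  ⇒  r_B = 13 − 5 = 8

rB=8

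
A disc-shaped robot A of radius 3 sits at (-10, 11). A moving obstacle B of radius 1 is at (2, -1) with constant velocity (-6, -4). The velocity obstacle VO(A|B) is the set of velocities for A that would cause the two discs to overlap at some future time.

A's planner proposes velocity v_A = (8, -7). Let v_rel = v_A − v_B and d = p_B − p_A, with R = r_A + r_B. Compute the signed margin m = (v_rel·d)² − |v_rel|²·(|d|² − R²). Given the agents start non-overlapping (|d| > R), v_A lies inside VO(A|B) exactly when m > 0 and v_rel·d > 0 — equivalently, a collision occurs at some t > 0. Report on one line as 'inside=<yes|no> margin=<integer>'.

d = (12, -12),  |d|² = 288;  R = 3+1 = 4,  c = 288−4² = 272
v_rel = (14, -3),  |v_rel|² = 205;  v_rel·d = (14)·(12) + (-3)·(-12) = 204
205·t² − 408·t + 272 = 0  ⇒  m = 204² − 205·272 = -14144
m = -14144 < 0,  v_rel·d = 204 > 0  ⇒  outside

inside=no margin=-14144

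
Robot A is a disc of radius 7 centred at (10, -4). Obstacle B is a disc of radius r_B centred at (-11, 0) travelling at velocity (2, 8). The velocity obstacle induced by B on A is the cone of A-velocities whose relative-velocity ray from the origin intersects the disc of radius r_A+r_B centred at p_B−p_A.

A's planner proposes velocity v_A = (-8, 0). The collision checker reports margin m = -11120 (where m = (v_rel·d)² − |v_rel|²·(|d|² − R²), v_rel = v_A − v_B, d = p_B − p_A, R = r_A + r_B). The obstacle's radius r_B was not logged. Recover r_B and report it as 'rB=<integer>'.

m = -11120
d = (-21, 4);  v_rel = (-10, -8),  |v_rel|² = 164
v_rel×d = (-10)·(4) − (-8)·(-21) = -208
since m = R²·164 − (-208)²:  R² = (43264 + -11120) / 164 = 196
R = √196 = 14  ⇒  r_B = 14 − 7 = 7

rB=7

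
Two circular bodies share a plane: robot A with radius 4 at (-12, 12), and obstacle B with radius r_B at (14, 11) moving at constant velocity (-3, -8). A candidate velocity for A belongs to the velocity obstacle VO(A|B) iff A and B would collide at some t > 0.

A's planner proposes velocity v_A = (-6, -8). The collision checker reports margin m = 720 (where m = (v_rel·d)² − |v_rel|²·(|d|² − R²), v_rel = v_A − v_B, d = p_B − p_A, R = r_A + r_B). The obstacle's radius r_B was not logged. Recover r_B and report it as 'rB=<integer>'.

m = 720
d = (26, -1);  v_rel = (-3, 0),  |v_rel|² = 9
v_rel×d = (-3)·(-1) − (0)·(26) = 3
since m = R²·9 − 3²:  R² = (9 + 720) / 9 = 81
R = √81 = 9  ⇒  r_B = 9 − 4 = 5

rB=5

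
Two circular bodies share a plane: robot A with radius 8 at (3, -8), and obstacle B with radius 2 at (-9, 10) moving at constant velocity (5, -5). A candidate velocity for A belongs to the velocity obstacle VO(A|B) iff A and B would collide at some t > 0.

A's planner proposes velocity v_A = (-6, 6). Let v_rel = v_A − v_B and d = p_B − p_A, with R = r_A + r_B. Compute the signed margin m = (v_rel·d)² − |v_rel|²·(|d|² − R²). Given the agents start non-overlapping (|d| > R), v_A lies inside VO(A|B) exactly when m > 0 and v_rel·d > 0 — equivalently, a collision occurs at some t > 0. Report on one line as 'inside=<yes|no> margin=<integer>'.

d = (-12, 18),  |d|² = 468;  R = 8+2 = 10,  c = 468−10² = 368
v_rel = (-11, 11),  |v_rel|² = 242;  v_rel·d = (-11)·(-12) + (11)·(18) = 330
242·t² − 660·t + 368 = 0  ⇒  m = 330² − 242·368 = 19844
m = 19844 > 0,  v_rel·d = 330 > 0  ⇒  inside

inside=yes margin=19844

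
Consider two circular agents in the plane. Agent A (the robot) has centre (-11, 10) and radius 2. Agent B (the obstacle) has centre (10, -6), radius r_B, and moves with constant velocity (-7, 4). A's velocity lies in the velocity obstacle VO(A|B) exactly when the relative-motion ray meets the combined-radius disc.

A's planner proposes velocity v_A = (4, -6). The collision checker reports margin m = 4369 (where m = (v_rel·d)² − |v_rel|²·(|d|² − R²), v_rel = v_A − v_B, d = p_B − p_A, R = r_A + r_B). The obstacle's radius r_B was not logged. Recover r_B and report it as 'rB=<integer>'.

m = 4369
d = (21, -16);  v_rel = (11, -10),  |v_rel|² = 221
v_rel×d = (11)·(-16) − (-10)·(21) = 34
since m = R²·221 − 34²:  R² = (1156 + 4369) / 221 = 25
R = √25 = 5  ⇒  r_B = 5 − 2 = 3

rB=3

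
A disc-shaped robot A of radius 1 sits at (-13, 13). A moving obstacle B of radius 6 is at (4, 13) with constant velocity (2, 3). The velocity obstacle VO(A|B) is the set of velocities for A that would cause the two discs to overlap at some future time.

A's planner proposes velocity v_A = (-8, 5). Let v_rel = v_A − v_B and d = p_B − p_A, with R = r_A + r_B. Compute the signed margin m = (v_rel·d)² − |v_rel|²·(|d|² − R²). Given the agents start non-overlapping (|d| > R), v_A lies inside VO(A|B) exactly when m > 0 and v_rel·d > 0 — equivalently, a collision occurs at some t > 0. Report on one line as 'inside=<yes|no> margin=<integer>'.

d = (17, 0),  |d|² = 289;  R = 1+6 = 7,  c = 289−7² = 240
v_rel = (-10, 2),  |v_rel|² = 104;  v_rel·d = (-10)·(17) + (2)·(0) = -170
104·t² + 340·t + 240 = 0  ⇒  m = (-170)² − 104·240 = 3940
m = 3940 > 0,  v_rel·d = -170 < 0  ⇒  outside

inside=no margin=3940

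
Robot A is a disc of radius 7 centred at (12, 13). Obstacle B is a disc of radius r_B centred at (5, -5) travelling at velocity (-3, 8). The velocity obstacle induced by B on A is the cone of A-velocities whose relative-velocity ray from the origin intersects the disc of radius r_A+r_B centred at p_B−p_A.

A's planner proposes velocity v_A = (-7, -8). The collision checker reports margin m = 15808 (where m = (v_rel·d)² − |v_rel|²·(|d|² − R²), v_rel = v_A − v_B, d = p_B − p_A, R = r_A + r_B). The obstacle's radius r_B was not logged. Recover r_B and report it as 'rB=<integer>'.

m = 15808
d = (-7, -18);  v_rel = (-4, -16),  |v_rel|² = 272
v_rel×d = (-4)·(-18) − (-16)·(-7) = -40
since m = R²·272 − (-40)²:  R² = (1600 + 15808) / 272 = 64
R = √64 = 8  ⇒  r_B = 8 − 7 = 1

rB=1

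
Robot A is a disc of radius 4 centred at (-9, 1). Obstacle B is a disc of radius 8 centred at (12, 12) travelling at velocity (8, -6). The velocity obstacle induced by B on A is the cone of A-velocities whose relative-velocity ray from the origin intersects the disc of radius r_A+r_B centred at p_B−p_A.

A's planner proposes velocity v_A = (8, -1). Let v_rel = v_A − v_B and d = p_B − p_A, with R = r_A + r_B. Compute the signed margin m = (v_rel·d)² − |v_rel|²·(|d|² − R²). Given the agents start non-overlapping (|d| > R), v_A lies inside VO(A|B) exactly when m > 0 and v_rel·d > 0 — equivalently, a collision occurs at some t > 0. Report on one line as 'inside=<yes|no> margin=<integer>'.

d = (21, 11),  |d|² = 562;  R = 4+8 = 12,  c = 562−12² = 418
v_rel = (0, 5),  |v_rel|² = 25;  v_rel·d = (0)·(21) + (5)·(11) = 55
25·t² − 110·t + 418 = 0  ⇒  m = 55² − 25·418 = -7425
m = -7425 < 0,  v_rel·d = 55 > 0  ⇒  outside

inside=no margin=-7425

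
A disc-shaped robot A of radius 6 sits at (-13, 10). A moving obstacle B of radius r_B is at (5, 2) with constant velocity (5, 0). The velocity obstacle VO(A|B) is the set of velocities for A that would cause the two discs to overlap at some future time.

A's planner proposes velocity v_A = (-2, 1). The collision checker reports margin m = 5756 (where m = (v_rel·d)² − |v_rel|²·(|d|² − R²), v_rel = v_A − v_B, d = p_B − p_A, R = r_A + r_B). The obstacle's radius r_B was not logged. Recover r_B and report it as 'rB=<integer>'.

m = 5756
d = (18, -8);  v_rel = (-7, 1),  |v_rel|² = 50
v_rel×d = (-7)·(-8) − (1)·(18) = 38
since m = R²·50 − 38²:  R² = (1444 + 5756) / 50 = 144
R = √144 = 12  ⇒  r_B = 12 − 6 = 6

rB=6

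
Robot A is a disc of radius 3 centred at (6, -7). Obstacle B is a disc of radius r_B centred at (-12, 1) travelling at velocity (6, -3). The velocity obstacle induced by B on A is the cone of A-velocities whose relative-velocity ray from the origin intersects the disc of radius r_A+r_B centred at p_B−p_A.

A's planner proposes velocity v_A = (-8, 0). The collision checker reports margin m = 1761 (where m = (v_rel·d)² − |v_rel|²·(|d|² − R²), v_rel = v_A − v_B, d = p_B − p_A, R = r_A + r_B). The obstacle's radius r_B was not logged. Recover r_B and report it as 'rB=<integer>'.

m = 1761
d = (-18, 8);  v_rel = (-14, 3),  |v_rel|² = 205
v_rel×d = (-14)·(8) − (3)·(-18) = -58
since m = R²·205 − (-58)²:  R² = (3364 + 1761) / 205 = 25
R = √25 = 5  ⇒  r_B = 5 − 3 = 2

rB=2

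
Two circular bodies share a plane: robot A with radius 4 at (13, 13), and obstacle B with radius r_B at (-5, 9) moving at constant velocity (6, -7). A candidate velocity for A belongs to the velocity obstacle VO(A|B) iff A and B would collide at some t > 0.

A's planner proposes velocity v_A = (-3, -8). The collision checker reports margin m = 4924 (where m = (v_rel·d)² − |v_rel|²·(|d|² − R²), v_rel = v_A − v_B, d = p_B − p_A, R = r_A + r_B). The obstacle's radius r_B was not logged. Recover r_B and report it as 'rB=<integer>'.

m = 4924
d = (-18, -4);  v_rel = (-9, -1),  |v_rel|² = 82
v_rel×d = (-9)·(-4) − (-1)·(-18) = 18
since m = R²·82 − 18²:  R² = (324 + 4924) / 82 = 64
R = √64 = 8  ⇒  r_B = 8 − 4 = 4

rB=4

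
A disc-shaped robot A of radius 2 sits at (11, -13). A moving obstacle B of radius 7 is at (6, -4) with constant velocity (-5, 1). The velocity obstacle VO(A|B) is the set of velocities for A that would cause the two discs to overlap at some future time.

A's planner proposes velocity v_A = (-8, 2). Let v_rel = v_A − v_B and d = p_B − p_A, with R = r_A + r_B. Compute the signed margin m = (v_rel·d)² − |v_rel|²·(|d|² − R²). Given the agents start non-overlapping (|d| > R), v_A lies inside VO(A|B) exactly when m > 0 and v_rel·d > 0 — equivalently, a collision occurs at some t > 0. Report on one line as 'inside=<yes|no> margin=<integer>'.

d = (-5, 9),  |d|² = 106;  R = 2+7 = 9,  c = 106−9² = 25
v_rel = (-3, 1),  |v_rel|² = 10;  v_rel·d = (-3)·(-5) + (1)·(9) = 24
10·t² − 48·t + 25 = 0  ⇒  m = 24² − 10·25 = 326
m = 326 > 0,  v_rel·d = 24 > 0  ⇒  inside

inside=yes margin=326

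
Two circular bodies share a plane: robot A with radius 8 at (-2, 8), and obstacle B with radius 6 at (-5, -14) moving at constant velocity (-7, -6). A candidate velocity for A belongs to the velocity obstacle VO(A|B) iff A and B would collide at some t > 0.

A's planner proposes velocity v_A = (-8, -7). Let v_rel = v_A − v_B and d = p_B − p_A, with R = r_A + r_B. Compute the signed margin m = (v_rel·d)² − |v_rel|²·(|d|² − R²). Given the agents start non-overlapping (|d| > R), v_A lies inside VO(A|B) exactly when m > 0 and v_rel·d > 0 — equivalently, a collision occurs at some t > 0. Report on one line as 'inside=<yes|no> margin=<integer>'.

d = (-3, -22),  |d|² = 493;  R = 8+6 = 14,  c = 493−14² = 297
v_rel = (-1, -1),  |v_rel|² = 2;  v_rel·d = (-1)·(-3) + (-1)·(-22) = 25
2·t² − 50·t + 297 = 0  ⇒  m = 25² − 2·297 = 31
m = 31 > 0,  v_rel·d = 25 > 0  ⇒  inside

inside=yes margin=31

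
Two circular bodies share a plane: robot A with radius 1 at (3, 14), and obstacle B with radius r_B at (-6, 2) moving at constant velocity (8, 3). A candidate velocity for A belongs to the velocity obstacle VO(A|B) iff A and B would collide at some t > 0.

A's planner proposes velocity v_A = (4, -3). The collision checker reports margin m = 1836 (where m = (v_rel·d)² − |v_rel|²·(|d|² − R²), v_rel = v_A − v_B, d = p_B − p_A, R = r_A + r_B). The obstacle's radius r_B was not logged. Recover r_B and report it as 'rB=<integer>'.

m = 1836
d = (-9, -12);  v_rel = (-4, -6),  |v_rel|² = 52
v_rel×d = (-4)·(-12) − (-6)·(-9) = -6
since m = R²·52 − (-6)²:  R² = (36 + 1836) / 52 = 36
R = √36 = 6  ⇒  r_B = 6 − 1 = 5

rB=5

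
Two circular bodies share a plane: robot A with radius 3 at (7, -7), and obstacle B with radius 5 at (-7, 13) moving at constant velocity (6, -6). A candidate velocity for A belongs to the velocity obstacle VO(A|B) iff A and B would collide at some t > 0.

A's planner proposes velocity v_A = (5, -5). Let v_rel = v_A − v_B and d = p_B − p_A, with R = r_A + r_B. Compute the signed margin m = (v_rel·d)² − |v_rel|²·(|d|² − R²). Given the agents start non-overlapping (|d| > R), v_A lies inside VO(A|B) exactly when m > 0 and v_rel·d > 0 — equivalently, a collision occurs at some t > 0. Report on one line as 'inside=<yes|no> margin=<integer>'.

d = (-14, 20),  |d|² = 596;  R = 3+5 = 8,  c = 596−8² = 532
v_rel = (-1, 1),  |v_rel|² = 2;  v_rel·d = (-1)·(-14) + (1)·(20) = 34
2·t² − 68·t + 532 = 0  ⇒  m = 34² − 2·532 = 92
m = 92 > 0,  v_rel·d = 34 > 0  ⇒  inside

inside=yes margin=92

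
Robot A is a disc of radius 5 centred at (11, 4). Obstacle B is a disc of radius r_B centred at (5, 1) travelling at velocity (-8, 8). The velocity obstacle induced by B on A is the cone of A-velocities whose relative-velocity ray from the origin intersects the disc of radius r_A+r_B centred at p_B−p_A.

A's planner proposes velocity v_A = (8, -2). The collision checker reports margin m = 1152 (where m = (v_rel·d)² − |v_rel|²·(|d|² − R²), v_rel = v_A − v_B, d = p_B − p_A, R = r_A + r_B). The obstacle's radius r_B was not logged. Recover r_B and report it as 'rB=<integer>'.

m = 1152
d = (-6, -3);  v_rel = (16, -10),  |v_rel|² = 356
v_rel×d = (16)·(-3) − (-10)·(-6) = -108
since m = R²·356 − (-108)²:  R² = (11664 + 1152) / 356 = 36
R = √36 = 6  ⇒  r_B = 6 − 5 = 1

rB=1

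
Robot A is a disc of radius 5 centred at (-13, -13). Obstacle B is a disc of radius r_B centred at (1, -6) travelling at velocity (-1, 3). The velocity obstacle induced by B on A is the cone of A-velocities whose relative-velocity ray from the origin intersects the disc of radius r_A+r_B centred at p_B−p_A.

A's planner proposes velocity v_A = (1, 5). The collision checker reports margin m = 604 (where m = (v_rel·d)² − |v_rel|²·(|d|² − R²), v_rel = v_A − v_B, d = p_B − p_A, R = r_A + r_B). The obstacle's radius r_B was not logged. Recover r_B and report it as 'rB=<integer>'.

m = 604
d = (14, 7);  v_rel = (2, 2),  |v_rel|² = 8
v_rel×d = (2)·(7) − (2)·(14) = -14
since m = R²·8 − (-14)²:  R² = (196 + 604) / 8 = 100
R = √100 = 10  ⇒  r_B = 10 − 5 = 5

rB=5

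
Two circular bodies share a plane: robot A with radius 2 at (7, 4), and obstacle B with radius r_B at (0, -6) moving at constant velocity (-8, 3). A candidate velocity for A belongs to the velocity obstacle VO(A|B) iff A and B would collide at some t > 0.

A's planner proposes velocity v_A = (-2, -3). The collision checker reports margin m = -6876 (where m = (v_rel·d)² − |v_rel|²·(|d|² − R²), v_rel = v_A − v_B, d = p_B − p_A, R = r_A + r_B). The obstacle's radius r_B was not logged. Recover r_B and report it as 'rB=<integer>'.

m = -6876
d = (-7, -10);  v_rel = (6, -6),  |v_rel|² = 72
v_rel×d = (6)·(-10) − (-6)·(-7) = -102
since m = R²·72 − (-102)²:  R² = (10404 + -6876) / 72 = 49
R = √49 = 7  ⇒  r_B = 7 − 2 = 5

rB=5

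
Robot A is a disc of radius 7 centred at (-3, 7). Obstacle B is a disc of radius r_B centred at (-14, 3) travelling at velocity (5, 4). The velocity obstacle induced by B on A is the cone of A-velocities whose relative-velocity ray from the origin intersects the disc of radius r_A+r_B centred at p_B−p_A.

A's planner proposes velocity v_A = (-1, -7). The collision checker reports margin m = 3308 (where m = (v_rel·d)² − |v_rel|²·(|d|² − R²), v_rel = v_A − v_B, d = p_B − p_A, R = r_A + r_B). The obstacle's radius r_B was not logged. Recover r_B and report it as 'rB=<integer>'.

m = 3308
d = (-11, -4);  v_rel = (-6, -11),  |v_rel|² = 157
v_rel×d = (-6)·(-4) − (-11)·(-11) = -97
since m = R²·157 − (-97)²:  R² = (9409 + 3308) / 157 = 81
R = √81 = 9  ⇒  r_B = 9 − 7 = 2

rB=2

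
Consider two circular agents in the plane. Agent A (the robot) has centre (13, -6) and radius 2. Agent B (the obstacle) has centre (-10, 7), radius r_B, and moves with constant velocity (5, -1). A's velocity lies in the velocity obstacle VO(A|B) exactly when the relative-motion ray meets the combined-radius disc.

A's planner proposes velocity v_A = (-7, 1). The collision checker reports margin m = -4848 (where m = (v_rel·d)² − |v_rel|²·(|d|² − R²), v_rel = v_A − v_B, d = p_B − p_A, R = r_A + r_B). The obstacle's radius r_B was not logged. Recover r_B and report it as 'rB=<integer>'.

m = -4848
d = (-23, 13);  v_rel = (-12, 2),  |v_rel|² = 148
v_rel×d = (-12)·(13) − (2)·(-23) = -110
since m = R²·148 − (-110)²:  R² = (12100 + -4848) / 148 = 49
R = √49 = 7  ⇒  r_B = 7 − 2 = 5

rB=5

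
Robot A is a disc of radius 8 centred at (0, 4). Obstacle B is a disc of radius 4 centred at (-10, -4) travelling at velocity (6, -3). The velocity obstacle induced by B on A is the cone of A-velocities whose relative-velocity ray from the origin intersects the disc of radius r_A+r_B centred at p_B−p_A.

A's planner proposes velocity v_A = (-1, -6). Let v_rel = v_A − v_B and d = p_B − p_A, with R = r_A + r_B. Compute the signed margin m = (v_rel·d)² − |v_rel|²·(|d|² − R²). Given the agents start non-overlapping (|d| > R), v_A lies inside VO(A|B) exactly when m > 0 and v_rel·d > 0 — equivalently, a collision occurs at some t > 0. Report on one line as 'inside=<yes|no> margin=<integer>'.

d = (-10, -8),  |d|² = 164;  R = 8+4 = 12,  c = 164−12² = 20
v_rel = (-7, -3),  |v_rel|² = 58;  v_rel·d = (-7)·(-10) + (-3)·(-8) = 94
58·t² − 188·t + 20 = 0  ⇒  m = 94² − 58·20 = 7676
m = 7676 > 0,  v_rel·d = 94 > 0  ⇒  inside

inside=yes margin=7676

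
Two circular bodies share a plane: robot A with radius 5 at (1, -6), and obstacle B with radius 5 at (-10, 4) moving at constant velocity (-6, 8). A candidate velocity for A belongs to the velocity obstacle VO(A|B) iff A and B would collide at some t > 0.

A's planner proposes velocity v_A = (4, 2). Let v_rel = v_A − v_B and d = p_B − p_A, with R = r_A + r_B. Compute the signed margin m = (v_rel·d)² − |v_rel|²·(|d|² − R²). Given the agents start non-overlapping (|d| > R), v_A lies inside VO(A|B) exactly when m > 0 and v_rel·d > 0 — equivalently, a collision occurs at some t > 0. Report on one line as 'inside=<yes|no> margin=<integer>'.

d = (-11, 10),  |d|² = 221;  R = 5+5 = 10,  c = 221−10² = 121
v_rel = (10, -6),  |v_rel|² = 136;  v_rel·d = (10)·(-11) + (-6)·(10) = -170
136·t² + 340·t + 121 = 0  ⇒  m = (-170)² − 136·121 = 12444
m = 12444 > 0,  v_rel·d = -170 < 0  ⇒  outside

inside=no margin=12444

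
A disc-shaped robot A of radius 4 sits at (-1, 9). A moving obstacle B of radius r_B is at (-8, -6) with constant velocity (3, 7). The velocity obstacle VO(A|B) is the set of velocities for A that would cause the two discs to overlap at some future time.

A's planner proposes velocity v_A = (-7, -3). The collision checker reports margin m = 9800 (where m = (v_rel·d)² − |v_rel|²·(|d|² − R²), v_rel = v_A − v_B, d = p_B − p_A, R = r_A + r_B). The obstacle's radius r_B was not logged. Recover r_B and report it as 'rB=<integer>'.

m = 9800
d = (-7, -15);  v_rel = (-10, -10),  |v_rel|² = 200
v_rel×d = (-10)·(-15) − (-10)·(-7) = 80
since m = R²·200 − 80²:  R² = (6400 + 9800) / 200 = 81
R = √81 = 9  ⇒  r_B = 9 − 4 = 5

rB=5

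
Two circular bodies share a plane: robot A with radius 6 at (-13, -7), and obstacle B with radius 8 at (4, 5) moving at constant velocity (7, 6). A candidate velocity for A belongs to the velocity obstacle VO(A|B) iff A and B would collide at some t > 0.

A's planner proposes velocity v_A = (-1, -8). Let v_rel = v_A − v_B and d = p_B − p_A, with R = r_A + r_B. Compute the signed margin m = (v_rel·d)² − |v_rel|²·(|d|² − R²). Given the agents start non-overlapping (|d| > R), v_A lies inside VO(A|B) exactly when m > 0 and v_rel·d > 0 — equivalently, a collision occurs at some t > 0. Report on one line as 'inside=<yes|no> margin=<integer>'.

d = (17, 12),  |d|² = 433;  R = 6+8 = 14,  c = 433−14² = 237
v_rel = (-8, -14),  |v_rel|² = 260;  v_rel·d = (-8)·(17) + (-14)·(12) = -304
260·t² + 608·t + 237 = 0  ⇒  m = (-304)² − 260·237 = 30796
m = 30796 > 0,  v_rel·d = -304 < 0  ⇒  outside

inside=no margin=30796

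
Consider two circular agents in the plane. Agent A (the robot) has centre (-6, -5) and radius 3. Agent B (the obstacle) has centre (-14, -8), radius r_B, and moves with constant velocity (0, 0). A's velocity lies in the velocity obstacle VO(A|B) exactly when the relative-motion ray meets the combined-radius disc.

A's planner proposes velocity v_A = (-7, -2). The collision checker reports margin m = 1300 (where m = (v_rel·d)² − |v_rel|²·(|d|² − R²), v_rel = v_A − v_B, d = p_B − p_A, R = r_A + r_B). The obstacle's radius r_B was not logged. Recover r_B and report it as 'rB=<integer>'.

m = 1300
d = (-8, -3);  v_rel = (-7, -2),  |v_rel|² = 53
v_rel×d = (-7)·(-3) − (-2)·(-8) = 5
since m = R²·53 − 5²:  R² = (25 + 1300) / 53 = 25
R = √25 = 5  ⇒  r_B = 5 − 3 = 2

rB=2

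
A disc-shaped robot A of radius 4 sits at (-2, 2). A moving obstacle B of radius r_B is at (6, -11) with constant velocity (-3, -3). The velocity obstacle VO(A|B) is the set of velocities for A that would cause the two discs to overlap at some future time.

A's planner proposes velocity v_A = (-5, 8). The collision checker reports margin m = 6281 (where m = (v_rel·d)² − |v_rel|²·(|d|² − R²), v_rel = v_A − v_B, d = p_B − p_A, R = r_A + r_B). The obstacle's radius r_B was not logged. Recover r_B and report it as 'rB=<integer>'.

m = 6281
d = (8, -13);  v_rel = (-2, 11),  |v_rel|² = 125
v_rel×d = (-2)·(-13) − (11)·(8) = -62
since m = R²·125 − (-62)²:  R² = (3844 + 6281) / 125 = 81
R = √81 = 9  ⇒  r_B = 9 − 4 = 5

rB=5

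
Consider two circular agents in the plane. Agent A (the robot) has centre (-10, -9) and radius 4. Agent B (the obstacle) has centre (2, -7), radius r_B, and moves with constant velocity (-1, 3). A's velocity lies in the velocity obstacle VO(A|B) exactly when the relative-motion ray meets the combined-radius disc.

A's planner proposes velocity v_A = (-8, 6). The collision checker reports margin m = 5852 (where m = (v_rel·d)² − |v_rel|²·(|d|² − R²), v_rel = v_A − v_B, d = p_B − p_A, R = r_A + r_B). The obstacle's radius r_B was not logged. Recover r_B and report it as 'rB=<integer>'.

m = 5852
d = (12, 2);  v_rel = (-7, 3),  |v_rel|² = 58
v_rel×d = (-7)·(2) − (3)·(12) = -50
since m = R²·58 − (-50)²:  R² = (2500 + 5852) / 58 = 144
R = √144 = 12  ⇒  r_B = 12 − 4 = 8

rB=8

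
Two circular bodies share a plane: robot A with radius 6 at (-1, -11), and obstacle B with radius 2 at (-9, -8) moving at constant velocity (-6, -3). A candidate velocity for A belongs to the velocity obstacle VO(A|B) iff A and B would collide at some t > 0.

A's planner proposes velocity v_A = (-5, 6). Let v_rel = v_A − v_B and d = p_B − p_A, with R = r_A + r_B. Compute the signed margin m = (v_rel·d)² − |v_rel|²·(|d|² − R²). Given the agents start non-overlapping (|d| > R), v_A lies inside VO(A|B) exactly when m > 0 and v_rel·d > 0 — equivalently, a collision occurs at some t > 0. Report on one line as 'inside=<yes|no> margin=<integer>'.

d = (-8, 3),  |d|² = 73;  R = 6+2 = 8,  c = 73−8² = 9
v_rel = (1, 9),  |v_rel|² = 82;  v_rel·d = (1)·(-8) + (9)·(3) = 19
82·t² − 38·t + 9 = 0  ⇒  m = 19² − 82·9 = -377
m = -377 < 0,  v_rel·d = 19 > 0  ⇒  outside

inside=no margin=-377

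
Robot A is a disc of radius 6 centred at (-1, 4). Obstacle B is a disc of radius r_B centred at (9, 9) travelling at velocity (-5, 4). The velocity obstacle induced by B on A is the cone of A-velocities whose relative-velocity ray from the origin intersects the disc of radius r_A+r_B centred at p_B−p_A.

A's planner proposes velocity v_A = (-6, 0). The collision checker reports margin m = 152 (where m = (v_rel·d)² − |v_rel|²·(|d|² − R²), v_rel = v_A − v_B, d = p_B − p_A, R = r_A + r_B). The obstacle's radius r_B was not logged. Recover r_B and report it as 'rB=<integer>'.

m = 152
d = (10, 5);  v_rel = (-1, -4),  |v_rel|² = 17
v_rel×d = (-1)·(5) − (-4)·(10) = 35
since m = R²·17 − 35²:  R² = (1225 + 152) / 17 = 81
R = √81 = 9  ⇒  r_B = 9 − 6 = 3

rB=3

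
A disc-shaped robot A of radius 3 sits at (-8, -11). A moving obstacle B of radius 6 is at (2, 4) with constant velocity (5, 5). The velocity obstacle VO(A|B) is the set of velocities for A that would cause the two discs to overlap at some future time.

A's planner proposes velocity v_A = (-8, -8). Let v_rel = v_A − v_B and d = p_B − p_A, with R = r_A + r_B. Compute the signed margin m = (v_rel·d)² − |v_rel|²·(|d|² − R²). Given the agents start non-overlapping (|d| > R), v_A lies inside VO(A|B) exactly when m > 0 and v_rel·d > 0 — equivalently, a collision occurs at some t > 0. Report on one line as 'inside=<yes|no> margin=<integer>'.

d = (10, 15),  |d|² = 325;  R = 3+6 = 9,  c = 325−9² = 244
v_rel = (-13, -13),  |v_rel|² = 338;  v_rel·d = (-13)·(10) + (-13)·(15) = -325
338·t² + 650·t + 244 = 0  ⇒  m = (-325)² − 338·244 = 23153
m = 23153 > 0,  v_rel·d = -325 < 0  ⇒  outside

inside=no margin=23153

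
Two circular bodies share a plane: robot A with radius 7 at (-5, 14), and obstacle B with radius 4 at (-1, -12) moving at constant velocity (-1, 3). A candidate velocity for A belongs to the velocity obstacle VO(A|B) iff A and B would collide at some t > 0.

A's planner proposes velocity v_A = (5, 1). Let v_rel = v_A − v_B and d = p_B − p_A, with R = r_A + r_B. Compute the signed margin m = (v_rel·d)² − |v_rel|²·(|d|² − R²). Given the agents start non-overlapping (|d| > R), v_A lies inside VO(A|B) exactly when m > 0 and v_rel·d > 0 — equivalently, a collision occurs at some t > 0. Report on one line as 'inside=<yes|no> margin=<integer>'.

d = (4, -26),  |d|² = 692;  R = 7+4 = 11,  c = 692−11² = 571
v_rel = (6, -2),  |v_rel|² = 40;  v_rel·d = (6)·(4) + (-2)·(-26) = 76
40·t² − 152·t + 571 = 0  ⇒  m = 76² − 40·571 = -17064
m = -17064 < 0,  v_rel·d = 76 > 0  ⇒  outside

inside=no margin=-17064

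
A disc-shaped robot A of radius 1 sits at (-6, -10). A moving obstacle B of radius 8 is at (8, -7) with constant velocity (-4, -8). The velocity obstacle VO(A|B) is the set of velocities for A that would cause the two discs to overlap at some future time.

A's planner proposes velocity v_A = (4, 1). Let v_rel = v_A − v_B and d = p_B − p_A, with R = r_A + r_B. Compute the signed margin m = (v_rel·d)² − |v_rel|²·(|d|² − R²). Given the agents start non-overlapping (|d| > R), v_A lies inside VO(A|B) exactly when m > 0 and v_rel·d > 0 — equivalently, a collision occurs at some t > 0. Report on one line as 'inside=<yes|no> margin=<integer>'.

d = (14, 3),  |d|² = 205;  R = 1+8 = 9,  c = 205−9² = 124
v_rel = (8, 9),  |v_rel|² = 145;  v_rel·d = (8)·(14) + (9)·(3) = 139
145·t² − 278·t + 124 = 0  ⇒  m = 139² − 145·124 = 1341
m = 1341 > 0,  v_rel·d = 139 > 0  ⇒  inside

inside=yes margin=1341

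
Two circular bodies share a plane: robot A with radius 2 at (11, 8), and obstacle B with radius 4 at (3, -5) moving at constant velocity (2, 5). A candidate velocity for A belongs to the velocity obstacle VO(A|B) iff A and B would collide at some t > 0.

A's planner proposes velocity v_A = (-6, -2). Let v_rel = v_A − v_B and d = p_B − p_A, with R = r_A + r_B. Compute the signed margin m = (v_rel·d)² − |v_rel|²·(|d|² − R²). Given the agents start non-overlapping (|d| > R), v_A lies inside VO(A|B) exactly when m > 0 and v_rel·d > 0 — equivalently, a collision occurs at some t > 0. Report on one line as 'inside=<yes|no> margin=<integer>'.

d = (-8, -13),  |d|² = 233;  R = 2+4 = 6,  c = 233−6² = 197
v_rel = (-8, -7),  |v_rel|² = 113;  v_rel·d = (-8)·(-8) + (-7)·(-13) = 155
113·t² − 310·t + 197 = 0  ⇒  m = 155² − 113·197 = 1764
m = 1764 > 0,  v_rel·d = 155 > 0  ⇒  inside

inside=yes margin=1764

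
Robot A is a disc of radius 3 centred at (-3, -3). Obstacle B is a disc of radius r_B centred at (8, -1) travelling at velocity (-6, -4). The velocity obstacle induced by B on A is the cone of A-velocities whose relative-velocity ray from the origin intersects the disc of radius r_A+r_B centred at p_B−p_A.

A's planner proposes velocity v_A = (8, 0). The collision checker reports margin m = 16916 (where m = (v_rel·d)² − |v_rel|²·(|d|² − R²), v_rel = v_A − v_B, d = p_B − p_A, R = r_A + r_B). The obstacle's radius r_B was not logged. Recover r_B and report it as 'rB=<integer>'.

m = 16916
d = (11, 2);  v_rel = (14, 4),  |v_rel|² = 212
v_rel×d = (14)·(2) − (4)·(11) = -16
since m = R²·212 − (-16)²:  R² = (256 + 16916) / 212 = 81
R = √81 = 9  ⇒  r_B = 9 − 3 = 6

rB=6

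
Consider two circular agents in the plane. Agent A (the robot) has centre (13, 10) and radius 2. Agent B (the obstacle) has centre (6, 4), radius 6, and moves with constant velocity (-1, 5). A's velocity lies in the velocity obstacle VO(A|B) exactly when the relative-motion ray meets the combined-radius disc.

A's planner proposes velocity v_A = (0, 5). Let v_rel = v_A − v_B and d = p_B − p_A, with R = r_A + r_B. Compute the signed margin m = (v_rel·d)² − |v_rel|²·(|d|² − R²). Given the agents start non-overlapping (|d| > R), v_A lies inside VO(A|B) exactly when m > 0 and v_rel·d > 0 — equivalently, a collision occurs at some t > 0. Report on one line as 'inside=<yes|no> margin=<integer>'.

d = (-7, -6),  |d|² = 85;  R = 2+6 = 8,  c = 85−8² = 21
v_rel = (1, 0),  |v_rel|² = 1;  v_rel·d = (1)·(-7) + (0)·(-6) = -7
1·t² + 14·t + 21 = 0  ⇒  m = (-7)² − 1·21 = 28
m = 28 > 0,  v_rel·d = -7 < 0  ⇒  outside

inside=no margin=28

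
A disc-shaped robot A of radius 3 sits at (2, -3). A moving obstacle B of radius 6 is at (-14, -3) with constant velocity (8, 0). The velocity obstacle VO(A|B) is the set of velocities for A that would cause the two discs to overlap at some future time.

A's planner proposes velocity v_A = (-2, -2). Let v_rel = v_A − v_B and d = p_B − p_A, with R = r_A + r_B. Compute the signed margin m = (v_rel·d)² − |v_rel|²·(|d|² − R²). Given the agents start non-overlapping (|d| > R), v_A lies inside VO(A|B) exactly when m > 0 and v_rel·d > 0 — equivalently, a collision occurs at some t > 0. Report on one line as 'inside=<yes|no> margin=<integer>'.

d = (-16, 0),  |d|² = 256;  R = 3+6 = 9,  c = 256−9² = 175
v_rel = (-10, -2),  |v_rel|² = 104;  v_rel·d = (-10)·(-16) + (-2)·(0) = 160
104·t² − 320·t + 175 = 0  ⇒  m = 160² − 104·175 = 7400
m = 7400 > 0,  v_rel·d = 160 > 0  ⇒  inside

inside=yes margin=7400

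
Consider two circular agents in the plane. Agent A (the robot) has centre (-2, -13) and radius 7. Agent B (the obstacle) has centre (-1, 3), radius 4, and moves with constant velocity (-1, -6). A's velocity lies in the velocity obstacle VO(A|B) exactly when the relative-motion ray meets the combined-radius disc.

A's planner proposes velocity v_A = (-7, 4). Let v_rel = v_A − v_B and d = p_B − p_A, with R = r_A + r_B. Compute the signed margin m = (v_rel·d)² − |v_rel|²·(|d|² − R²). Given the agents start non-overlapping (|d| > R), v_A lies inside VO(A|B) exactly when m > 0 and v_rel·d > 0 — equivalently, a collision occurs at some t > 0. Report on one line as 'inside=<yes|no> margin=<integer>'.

d = (1, 16),  |d|² = 257;  R = 7+4 = 11,  c = 257−11² = 136
v_rel = (-6, 10),  |v_rel|² = 136;  v_rel·d = (-6)·(1) + (10)·(16) = 154
136·t² − 308·t + 136 = 0  ⇒  m = 154² − 136·136 = 5220
m = 5220 > 0,  v_rel·d = 154 > 0  ⇒  inside

inside=yes margin=5220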